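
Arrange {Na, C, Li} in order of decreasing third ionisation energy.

Li > Na > C

The third ionization energy removes an electron from the +2 ion. For each element: Na²⁺ is already 1 electron into the core; C²⁺ still has 2 valence electrons; Li²⁺ is already 1 electron into the core.
Pulling an electron out of a noble-gas core costs far more than removing a remaining valence electron, so Na and Li sit at the high end of IE_3.
The numbers (kJ/mol): Na 6910, C 4620, Li 11815.
So the third ionization energies run C < Na < Li.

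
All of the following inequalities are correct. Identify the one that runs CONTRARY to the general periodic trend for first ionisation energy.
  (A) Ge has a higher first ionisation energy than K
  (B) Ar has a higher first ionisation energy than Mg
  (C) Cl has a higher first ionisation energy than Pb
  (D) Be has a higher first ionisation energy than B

The general trend: first ionisation energy increases across a period and decreases down a group.
(A) Ge (period 4, group 14) vs K (period 4, group 1): the stated order agrees with the simple trend.
(B) Ar (period 3, group 18) vs Mg (period 3, group 2): the stated order agrees with the simple trend.
(C) Cl (period 3, group 17) vs Pb (period 6, group 14): the stated order agrees with the simple trend.
(D) Be (period 2, group 2) vs B (period 2, group 13): the stated order contradicts the simple trend.
The exception is (D): removing B's lone 2p electron is easier than breaking Be's filled 2s².

(D)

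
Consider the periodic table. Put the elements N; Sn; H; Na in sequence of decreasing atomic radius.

Na, Sn, N, H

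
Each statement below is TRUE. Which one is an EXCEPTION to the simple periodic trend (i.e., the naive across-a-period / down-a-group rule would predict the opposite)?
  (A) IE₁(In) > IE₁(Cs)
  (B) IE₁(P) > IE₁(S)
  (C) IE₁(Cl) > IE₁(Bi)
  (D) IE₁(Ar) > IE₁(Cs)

The general trend: IE₁ increases across a period and decreases down a group.
(A) In (period 5, group 13) vs Cs (period 6, group 1): the stated order agrees with the simple trend.
(B) P (period 3, group 15) vs S (period 3, group 16): the stated order contradicts the simple trend.
(C) Cl (period 3, group 17) vs Bi (period 6, group 15): the stated order agrees with the simple trend.
(D) Ar (period 3, group 18) vs Cs (period 6, group 1): the stated order agrees with the simple trend.
The exception is (B): S (3p⁴) ionizes more easily than half-filled P (3p³) because the paired 3p electron in S is pushed out by e⁻–e⁻ repulsion.

(B)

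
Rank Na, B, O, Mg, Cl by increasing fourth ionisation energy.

Cl < O < Na < Mg < B

Consider each +3 ion: Na³⁺ is already 2 electrons into the core; B³⁺ is the bare [He] core; O³⁺ still has 3 valence electrons; Mg³⁺ is already 1 electron into the core; Cl³⁺ still has 4 valence electrons.
Core electrons are held far more tightly than valence electrons, so Na, Mg and B top the IE_4 order.
Valence configurations: O³⁺ [He]2s²2p¹, Cl³⁺ [Ne]3s²3p².
Tabulated IE_4 (kJ/mol): Na 9543, B 25026, O 7469, Mg 10543, Cl 5159.
So the fourth ionization energies run Cl < O < Na < Mg < B.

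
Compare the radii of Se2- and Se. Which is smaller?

Forming Se2- adds 2 electrons to Se. More electron–electron repulsion in the same shell, with unchanged nuclear charge, lets the cloud expand.
An anion is larger than its parent atom: Se2- > Se.

Se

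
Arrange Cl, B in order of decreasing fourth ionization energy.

B > Cl

After 3 electrons have been removed, what remains? Cl³⁺ still has 4 valence electrons; B³⁺ is the bare [He] core.
Core electrons are held far more tightly than valence electrons, so B tops the IE_4 order.
The numbers (kJ/mol): Cl 5159, B 25026.
Hence IE_4: Cl < B.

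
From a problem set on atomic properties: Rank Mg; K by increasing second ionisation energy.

IE_2 is the cost of taking one more electron from the +1 cation: Mg⁺ still has 1 valence electron; K⁺ is the bare [Ar] core.
Core electrons are held far more tightly than valence electrons, so K tops the IE_2 order.
Approximate IE_2 values (kJ/mol): Mg 1451, K 3052.
Overall IE_2 order: Mg < K.

Mg < K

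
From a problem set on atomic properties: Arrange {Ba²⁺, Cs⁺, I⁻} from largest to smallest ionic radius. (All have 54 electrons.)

I⁻, Cs⁺, Ba²⁺

All of these have 54 electrons, so size is governed by nuclear charge alone: the more protons, the stronger the pull on the same electron cloud, and the smaller the ion.
Nuclear charges: Ba²⁺ (Z=56), Cs⁺ (Z=55), I⁻ (Z=53).
Largest to smallest: I⁻ > Cs⁺ > Ba²⁺.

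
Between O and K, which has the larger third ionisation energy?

O

The third ionization energy removes an electron from the +2 ion. For each element: O²⁺ still has 4 valence electrons; K²⁺ is already 1 electron into the core.
Usually core removal costs more than valence removal, but here the competition is close: a tightly held n=2 valence electron can cost more to remove than an n=3 core electron, so the actual values have to decide it.
Tabulated IE_3 (kJ/mol): O 5300, K 4420.
So the third ionization energies run K < O.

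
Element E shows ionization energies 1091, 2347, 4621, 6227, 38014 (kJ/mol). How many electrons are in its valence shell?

4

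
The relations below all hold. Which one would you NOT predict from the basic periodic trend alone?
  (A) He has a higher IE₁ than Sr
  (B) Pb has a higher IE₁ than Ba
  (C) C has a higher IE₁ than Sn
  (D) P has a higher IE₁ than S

(D)

The general trend: IE₁ increases across a period and decreases down a group.
(A) He (period 1, group 18) vs Sr (period 5, group 2): the stated order agrees with the simple trend.
(B) Pb (period 6, group 14) vs Ba (period 6, group 2): the stated order agrees with the simple trend.
(C) C (period 2, group 14) vs Sn (period 5, group 14): the stated order agrees with the simple trend.
(D) P (period 3, group 15) vs S (period 3, group 16): the stated order contradicts the simple trend.
The exception is (D): S (3p⁴) ionizes more easily than half-filled P (3p³) because the paired 3p electron in S is pushed out by e⁻–e⁻ repulsion.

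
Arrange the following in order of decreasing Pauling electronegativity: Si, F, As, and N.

F > N > As > Si

N is in period 2, group 15; F is in period 2, group 17; Si is in period 3, group 14; As is in period 4, group 15.
Atoms toward the upper right of the periodic table pull bonding electrons most strongly.
Neither a single period nor a single group — weigh both effects.
As > Si: the two effects oppose for this pair; the across-period effect wins (2.18 vs 1.90).
N > As: N sits above As in group 15, so the down-group effect alone puts N higher.
F > N: both are in period 2; the period trend gives F the larger value.
Approximate values (Pauling): N 3.04, F 3.98, Si 1.90, As 2.18.
So from highest to lowest: F > N > As > Si.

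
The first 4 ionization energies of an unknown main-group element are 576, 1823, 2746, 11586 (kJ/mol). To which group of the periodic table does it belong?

Group 13

Look for the largest jump between consecutive ionization energies: IE4/IE3 ≈ 4.2, far larger than any earlier ratio.
That jump marks the point where a core electron is being removed. So the atom has 3 valence electrons.
A main-group element with 3 valence electrons is in group 13.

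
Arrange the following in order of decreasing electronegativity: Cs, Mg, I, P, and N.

N > I > P > Mg > Cs

N is in period 2, group 15; Mg is in period 3, group 2; P is in period 3, group 15; I is in period 5, group 17; Cs is in period 6, group 1.
Atoms toward the upper right of the periodic table pull bonding electrons most strongly.
Here both period and group differ, so the two effects have to be weighed against each other.
Mg > Cs: relative to Cs, both the across-period and down-group shifts push Mg's electronegativity up.
P > Mg: P lies to the right of Mg in period 3, so the across-period effect alone puts P higher.
I > P: the two effects oppose for this pair; the across-period effect wins (2.66 vs 2.19).
N > I: the two effects oppose for this pair; the down-group effect wins (3.04 vs 2.66).
Approximate values (Pauling): N 3.04, Mg 1.31, P 2.19, I 2.66, Cs 0.79.
So from highest to lowest: N > I > P > Mg > Cs.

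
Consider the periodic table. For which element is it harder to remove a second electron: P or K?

Consider each +1 ion: P⁺ still has 4 valence electrons; K⁺ is the bare [Ar] core.
Pulling an electron out of a noble-gas core costs far more than removing a remaining valence electron, so K sits at the high end of IE_2.
Tabulated IE_2 (kJ/mol): P 1907, K 3052.
So the second ionization energies run P < K.

K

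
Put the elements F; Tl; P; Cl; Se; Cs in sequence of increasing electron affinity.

Tl < Cs < P < Se < F < Cl

F is in period 2, group 17; P is in period 3, group 15; Cl is in period 3, group 17; Se is in period 4, group 16; Cs is in period 6, group 1; Tl is in period 6, group 13.
EA tends to increase across a period and decrease down a group, though the pattern is less regular than for IE or radius.
Here both period and group differ, so the two effects have to be weighed against each other.
Cs > Tl: this pair runs against the simple trend — see the exception note.
P > Cs: both effects reinforce here, so P is clearly the higher of the two.
Se > P: period and group pull opposite ways; the across-period shift dominates (195 vs 72 kJ/mol).
F > Se: relative to Se, both the across-period and down-group shifts push F's electron affinity up.
Cl > F: this pair runs against the simple trend — see the exception note.
Note the exception: Cs has a higher electron affinity than Tl, contrary to the simple trend — Tl's ns²np¹ configuration gives only a small electron affinity — the sparsely filled np subshell binds an added electron weakly.
Note the exception: Cl has a higher electron affinity than F, contrary to the simple trend — F's small 2p subshell makes the incoming electron feel strong e⁻–e⁻ repulsion, so Cl actually releases more energy on gaining an electron.
For reference (kJ/mol): F 328, P 72, Cl 349, Se 195, Cs 46, Tl 19.
So from lowest to highest: Tl < Cs < P < Se < F < Cl.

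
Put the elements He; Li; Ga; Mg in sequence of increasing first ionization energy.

He is in period 1, group 18; Li is in period 2, group 1; Mg is in period 3, group 2; Ga is in period 4, group 13.
Removing the outermost electron gets harder across a period and easier down a group.
Here both period and group differ, so the two effects have to be weighed against each other.
Ga > Li: period and group pull opposite ways; the across-period shift dominates (579 vs 520 kJ/mol).
Mg > Ga: the two effects oppose for this pair; the down-group effect wins (738 vs 579 kJ/mol).
He > Mg: relative to Mg, both the across-period and down-group shifts push He's first ionization energy up.
Approximate values (kJ/mol): He 2372, Li 520, Mg 738, Ga 579.
So from lowest to highest: Li < Ga < Mg < He.

Li, Ga, Mg, He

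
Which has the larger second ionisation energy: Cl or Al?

Cl

After 1 electron has been removed, what remains? Cl⁺ still has 6 valence electrons; Al⁺ still has 2 valence electrons.
All are still removing valence electrons, so compare the +1 ions as you would atoms: IE_2 generally rises across a period (higher Z_eff) and falls down a group (larger shell), subject to the usual subshell exceptions.
Valence configurations: Cl⁺ [Ne]3s²3p⁴, Al⁺ [Ne]3s².
Tabulated IE_2 (kJ/mol): Cl 2298, Al 1817.
So the second ionization energies run Al < Cl.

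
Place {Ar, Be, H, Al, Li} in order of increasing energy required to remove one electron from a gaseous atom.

Li < Al < Be < H < Ar

Removing the outermost electron gets harder across a period and easier down a group.
Neither a single period nor a single group — weigh both effects.
Al > Li: period and group pull opposite ways; the across-period shift dominates (578 vs 520 kJ/mol).
Be > Al: the two effects oppose for this pair; the down-group effect wins (900 vs 578 kJ/mol).
H > Be: the two effects oppose for this pair; the down-group effect wins (1312 vs 900 kJ/mol).
Ar > H: period and group pull opposite ways; the across-period shift dominates (1521 vs 1312 kJ/mol).
Tabulated first ionization energy (kJ/mol): H 1312, Li 520, Be 900, Al 578, Ar 1521.
So from lowest to highest: Li < Al < Be < H < Ar.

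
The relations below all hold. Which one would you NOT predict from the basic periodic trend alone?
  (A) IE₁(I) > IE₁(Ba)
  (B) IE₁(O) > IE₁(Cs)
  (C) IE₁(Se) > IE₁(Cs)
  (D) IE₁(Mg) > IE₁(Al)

(D)

The general trend: first ionization energy increases across a period and decreases down a group.
(A) I (period 5, group 17) vs Ba (period 6, group 2): the stated order agrees with the simple trend.
(B) O (period 2, group 16) vs Cs (period 6, group 1): the stated order agrees with the simple trend.
(C) Se (period 4, group 16) vs Cs (period 6, group 1): the stated order agrees with the simple trend.
(D) Mg (period 3, group 2) vs Al (period 3, group 13): the stated order contradicts the simple trend.
The exception is (D): Al's single 3p electron is easier to remove than one from Mg's filled 3s².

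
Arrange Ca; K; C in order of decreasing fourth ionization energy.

Ca, C, K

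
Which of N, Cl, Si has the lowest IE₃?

The third ionization energy removes an electron from the +2 ion. For each element: N²⁺ still has 3 valence electrons; Cl²⁺ still has 5 valence electrons; Si²⁺ still has 2 valence electrons.
All are still removing valence electrons, so compare the +2 ions as you would atoms: IE_3 generally rises across a period (higher Z_eff) and falls down a group (larger shell), subject to the usual subshell exceptions.
Valence configurations: N²⁺ [He]2s²2p¹, Cl²⁺ [Ne]3s²3p³, Si²⁺ [Ne]3s².
Tabulated IE_3 (kJ/mol): N 4578, Cl 3822, Si 3232.
Putting it together, IE_3: Si < Cl < N.

Si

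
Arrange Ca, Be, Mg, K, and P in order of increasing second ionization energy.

Ca < Mg < Be < P < K

After 1 electron has been removed, what remains? Ca⁺ still has 1 valence electron; Be⁺ still has 1 valence electron; Mg⁺ still has 1 valence electron; K⁺ is the bare [Ar] core; P⁺ still has 4 valence electrons.
Pulling an electron out of a noble-gas core costs far more than removing a remaining valence electron, so K sits at the high end of IE_2.
Valence configurations: Ca⁺ [Ar]4s¹, Be⁺ [He]2s¹, Mg⁺ [Ne]3s¹, P⁺ [Ne]3s²3p².
Tabulated IE_2 (kJ/mol): Ca 1145, Be 1757, Mg 1451, K 3052, P 1907.
Putting it together, IE_2: Ca < Mg < Be < P < K.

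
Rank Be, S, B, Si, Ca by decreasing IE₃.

Be, Ca, B, S, Si

After 2 electrons have been removed, what remains? Be²⁺ is the bare [He] core; S²⁺ still has 4 valence electrons; B²⁺ still has 1 valence electron; Si²⁺ still has 2 valence electrons; Ca²⁺ is the bare [Ar] core.
Core electrons are held far more tightly than valence electrons, so Ca and Be top the IE_3 order.
Valence configurations: S²⁺ [Ne]3s²3p², B²⁺ [He]2s¹, Si²⁺ [Ne]3s².
The numbers (kJ/mol): Be 14849, S 3357, B 3660, Si 3232, Ca 4912.
Hence IE_3: Si < S < B < Ca < Be.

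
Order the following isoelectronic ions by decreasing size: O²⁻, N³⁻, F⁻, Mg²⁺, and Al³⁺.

N³⁻ > O²⁻ > F⁻ > Mg²⁺ > Al³⁺

All of these have 10 electrons, so size is governed by nuclear charge alone: the more protons, the stronger the pull on the same electron cloud, and the smaller the ion.
Nuclear charges: Al³⁺ (Z=13), Mg²⁺ (Z=12), F⁻ (Z=9), O²⁻ (Z=8), N³⁻ (Z=7).
Largest to smallest: N³⁻ > O²⁻ > F⁻ > Mg²⁺ > Al³⁺.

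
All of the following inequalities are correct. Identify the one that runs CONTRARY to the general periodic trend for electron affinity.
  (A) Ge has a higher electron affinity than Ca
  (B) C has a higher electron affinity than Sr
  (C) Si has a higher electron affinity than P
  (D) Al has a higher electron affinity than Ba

(C)

The general trend: electron affinity increases across a period and decreases down a group.
(A) Ge (period 4, group 14) vs Ca (period 4, group 2): the stated order agrees with the simple trend.
(B) C (period 2, group 14) vs Sr (period 5, group 2): the stated order agrees with the simple trend.
(C) Si (period 3, group 14) vs P (period 3, group 15): the stated order contradicts the simple trend.
(D) Al (period 3, group 13) vs Ba (period 6, group 2): the stated order agrees with the simple trend.
The exception is (C): adding an electron to P's half-filled 3p³ is unfavourable, so Si (3p²) has the more exothermic EA.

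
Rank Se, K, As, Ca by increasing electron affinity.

Ca < K < As < Se

K is in period 4, group 1; Ca is in period 4, group 2; As is in period 4, group 15; Se is in period 4, group 16.
Adding an electron releases more energy for atoms nearer the top right (short of the noble gases).
All lie in period 4; the across-period trend (electron affinity increases left to right) applies, with the exception below.
Note the exception: K has a higher electron affinity than Ca, contrary to the simple trend — adding an electron to Ca (ns²) has to open a new, higher-energy np subshell, which is unfavourable.
Approximate values (kJ/mol): K 48, Ca 2, As 78, Se 195.
So from lowest to highest: Ca < K < As < Se.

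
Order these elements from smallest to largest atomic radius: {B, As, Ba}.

B is in period 2, group 13; As is in period 4, group 15; Ba is in period 6, group 2.
Moving right in a period, electrons are added to the same shell under a stronger nuclear pull, so atoms get smaller; moving down, a new shell is opened and atoms get larger.
Neither a single period nor a single group — weigh both effects.
As > B: period and group pull opposite ways; the down-group shift dominates (121 vs 85 pm).
Ba > As: relative to As, both the across-period and down-group shifts push Ba's atomic radius up.
Tabulated atomic radius (pm): B 85, As 121, Ba 196.
So from smallest to largest: B < As < Ba.

B < As < Ba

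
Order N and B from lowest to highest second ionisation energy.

B, N

Consider each +1 ion: N⁺ still has 4 valence electrons; B⁺ still has 2 valence electrons.
All are still removing valence electrons, so compare the +1 ions as you would atoms: IE_2 generally rises across a period (higher Z_eff) and falls down a group (larger shell), subject to the usual subshell exceptions.
Valence configurations: N⁺ [He]2s²2p², B⁺ [He]2s².
Approximate IE_2 values (kJ/mol): N 2856, B 2427.
Putting it together, IE_2: B < N.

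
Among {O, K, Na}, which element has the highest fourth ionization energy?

The fourth ionization energy removes an electron from the +3 ion. For each element: O³⁺ still has 3 valence electrons; K³⁺ is already 2 electrons into the core; Na³⁺ is already 2 electrons into the core.
Usually core removal costs more than valence removal, but here the competition is close: a tightly held n=2 valence electron can cost more to remove than an n=3 core electron, so the actual values have to decide it.
Approximate IE_4 values (kJ/mol): O 7469, K 5877, Na 9543.
Hence IE_4: K < O < Na.

Na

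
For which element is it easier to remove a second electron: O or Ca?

Consider each +1 ion: O⁺ still has 5 valence electrons; Ca⁺ still has 1 valence electron.
All are still removing valence electrons, so compare the +1 ions as you would atoms: IE_2 generally rises across a period (higher Z_eff) and falls down a group (larger shell), subject to the usual subshell exceptions.
Valence configurations: O⁺ [He]2s²2p³, Ca⁺ [Ar]4s¹.
Approximate IE_2 values (kJ/mol): O 3388, Ca 1145.
Overall IE_2 order: Ca < O.

Ca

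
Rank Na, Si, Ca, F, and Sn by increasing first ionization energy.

Removing the outermost electron gets harder across a period and easier down a group.
These span different periods and groups, so the two trends combine.
Ca > Na: period and group pull opposite ways; the across-period shift dominates (590 vs 496 kJ/mol).
Sn > Ca: the two effects oppose for this pair; the across-period effect wins (709 vs 590 kJ/mol).
Si > Sn: they share group 14; the group trend gives Si the larger value.
F > Si: both effects reinforce here, so F is clearly the higher of the two.
Approximate values (kJ/mol): F 1681, Na 496, Si 786, Ca 590, Sn 709.
So from lowest to highest: Na < Ca < Sn < Si < F.

Na < Ca < Sn < Si < F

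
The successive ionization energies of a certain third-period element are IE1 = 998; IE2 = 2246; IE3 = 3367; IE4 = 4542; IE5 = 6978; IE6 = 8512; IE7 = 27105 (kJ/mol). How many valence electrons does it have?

6

Look for the largest jump between consecutive ionization energies: IE7/IE6 ≈ 3.2, far larger than any earlier ratio.
That jump marks the point where a core electron is being removed. So the atom has 6 valence electrons.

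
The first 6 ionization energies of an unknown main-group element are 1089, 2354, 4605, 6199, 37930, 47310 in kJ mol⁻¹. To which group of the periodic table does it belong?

Look for the largest jump between consecutive ionization energies: IE5/IE4 ≈ 6.1, far larger than any earlier ratio.
That jump marks the point where a core electron is being removed. So the atom has 4 valence electrons.
A main-group element with 4 valence electrons is in group 14.

Group 14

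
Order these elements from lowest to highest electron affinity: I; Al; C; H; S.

Al < H < C < S < I

H is in period 1, group 1; C is in period 2, group 14; Al is in period 3, group 13; S is in period 3, group 16; I is in period 5, group 17.
Adding an electron releases more energy for atoms nearer the top right (short of the noble gases).
These span different periods and groups, so the two trends combine.
H > Al: period and group pull opposite ways; the down-group shift dominates (73 vs 42 kJ/mol).
C > H: period and group pull opposite ways; the across-period shift dominates (122 vs 73 kJ/mol).
S > C: period and group pull opposite ways; the across-period shift dominates (200 vs 122 kJ/mol).
I > S: the two effects oppose for this pair; the across-period effect wins (295 vs 200 kJ/mol).
For reference (kJ/mol): H 73, C 122, Al 42, S 200, I 295.
So from lowest to highest: Al < H < C < S < I.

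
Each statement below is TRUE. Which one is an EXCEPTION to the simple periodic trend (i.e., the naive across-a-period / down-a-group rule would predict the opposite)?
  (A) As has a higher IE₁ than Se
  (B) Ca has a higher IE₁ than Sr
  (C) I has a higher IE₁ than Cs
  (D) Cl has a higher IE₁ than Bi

The general trend: IE₁ increases across a period and decreases down a group.
(A) As (period 4, group 15) vs Se (period 4, group 16): the stated order contradicts the simple trend.
(B) Ca (period 4, group 2) vs Sr (period 5, group 2): the stated order agrees with the simple trend.
(C) I (period 5, group 17) vs Cs (period 6, group 1): the stated order agrees with the simple trend.
(D) Cl (period 3, group 17) vs Bi (period 6, group 15): the stated order agrees with the simple trend.
The exception is (A): Se (4p⁴) ionizes more easily than half-filled As (4p³).

(A)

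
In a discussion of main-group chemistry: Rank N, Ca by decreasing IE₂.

After 1 electron has been removed, what remains? N⁺ still has 4 valence electrons; Ca⁺ still has 1 valence electron.
All are still removing valence electrons, so compare the +1 ions as you would atoms: IE_2 generally rises across a period (higher Z_eff) and falls down a group (larger shell), subject to the usual subshell exceptions.
Valence configurations: N⁺ [He]2s²2p², Ca⁺ [Ar]4s¹.
Tabulated IE_2 (kJ/mol): N 2856, Ca 1145.
So the second ionization energies run Ca < N.

N > Ca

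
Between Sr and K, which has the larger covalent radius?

K is in period 4, group 1; Sr is in period 5, group 2.
Across a period the added protons contract the valence shell; down a group each new principal shell makes the atom larger.
A diagonal step moves right (one effect) and down (the opposite effect) at once.
K > Sr: the two effects oppose for this pair; the across-period effect wins (196 vs 185 pm).
Approximate values (pm): K 196, Sr 185.
So K has the larger covalent radius (K > Sr).

K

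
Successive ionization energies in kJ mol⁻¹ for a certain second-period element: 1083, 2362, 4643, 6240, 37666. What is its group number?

Group 14

Look for the largest jump between consecutive ionization energies: IE5/IE4 ≈ 6.0, far larger than any earlier ratio.
That jump marks the point where a core electron is being removed. So the atom has 4 valence electrons.
A main-group element with 4 valence electrons is in group 14.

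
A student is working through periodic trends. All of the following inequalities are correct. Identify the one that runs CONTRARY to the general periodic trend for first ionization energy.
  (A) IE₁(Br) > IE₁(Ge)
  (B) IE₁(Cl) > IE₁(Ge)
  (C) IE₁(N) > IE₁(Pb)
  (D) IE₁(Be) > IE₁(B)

(D)

The general trend: first ionization energy increases across a period and decreases down a group.
(A) Br (period 4, group 17) vs Ge (period 4, group 14): the stated order agrees with the simple trend.
(B) Cl (period 3, group 17) vs Ge (period 4, group 14): the stated order agrees with the simple trend.
(C) N (period 2, group 15) vs Pb (period 6, group 14): the stated order agrees with the simple trend.
(D) Be (period 2, group 2) vs B (period 2, group 13): the stated order contradicts the simple trend.
The exception is (D): removing B's lone 2p electron is easier than breaking Be's filled 2s².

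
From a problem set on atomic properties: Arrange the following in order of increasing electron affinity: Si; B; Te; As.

B < As < Si < Te

B is in period 2, group 13; Si is in period 3, group 14; As is in period 4, group 15; Te is in period 5, group 16.
EA tends to increase across a period and decrease down a group, though the pattern is less regular than for IE or radius.
A diagonal step moves right (one effect) and down (the opposite effect) at once.
As > B: the two effects oppose for this pair; the across-period effect wins (78 vs 27 kJ/mol).
Si > As: the two effects oppose for this pair; the down-group effect wins (134 vs 78 kJ/mol).
Te > Si: period and group pull opposite ways; the across-period shift dominates (190 vs 134 kJ/mol).
Approximate values (kJ/mol): B 27, Si 134, As 78, Te 190.
So from lowest to highest: B < As < Si < Te.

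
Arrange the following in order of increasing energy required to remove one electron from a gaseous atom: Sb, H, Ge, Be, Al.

Al < Ge < Sb < Be < H

H is in period 1, group 1; Be is in period 2, group 2; Al is in period 3, group 13; Ge is in period 4, group 14; Sb is in period 5, group 15.
Removing the outermost electron gets harder across a period and easier down a group.
These sit on a diagonal, where the across-period and down-group effects partly cancel.
Ge > Al: period and group pull opposite ways; the across-period shift dominates (762 vs 578 kJ/mol).
Sb > Ge: the two effects oppose for this pair; the across-period effect wins (831 vs 762 kJ/mol).
Be > Sb: period and group pull opposite ways; the down-group shift dominates (900 vs 831 kJ/mol).
H > Be: period and group pull opposite ways; the down-group shift dominates (1312 vs 900 kJ/mol).
For reference (kJ/mol): H 1312, Be 900, Al 578, Ge 762, Sb 831.
So from lowest to highest: Al < Ge < Sb < Be < H.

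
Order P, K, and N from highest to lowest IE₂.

K > N > P

The second ionization energy removes an electron from the +1 ion. For each element: P⁺ still has 4 valence electrons; K⁺ is the bare [Ar] core; N⁺ still has 4 valence electrons.
Pulling an electron out of a noble-gas core costs far more than removing a remaining valence electron, so K sits at the high end of IE_2.
Valence configurations: P⁺ [Ne]3s²3p², N⁺ [He]2s²2p².
Tabulated IE_2 (kJ/mol): P 1907, K 3052, N 2856.
Hence IE_2: P < N < K.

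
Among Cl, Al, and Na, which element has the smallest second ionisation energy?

The second ionization energy removes an electron from the +1 ion. For each element: Cl⁺ still has 6 valence electrons; Al⁺ still has 2 valence electrons; Na⁺ is the bare [Ne] core.
Pulling an electron out of a noble-gas core costs far more than removing a remaining valence electron, so Na sits at the high end of IE_2.
Valence configurations: Cl⁺ [Ne]3s²3p⁴, Al⁺ [Ne]3s².
Approximate IE_2 values (kJ/mol): Cl 2298, Al 1817, Na 4562.
Hence IE_2: Al < Cl < Na.

Al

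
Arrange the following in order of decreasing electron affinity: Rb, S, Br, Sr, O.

O is in period 2, group 16; S is in period 3, group 16; Br is in period 4, group 17; Rb is in period 5, group 1; Sr is in period 5, group 2.
Adding an electron releases more energy for atoms nearer the top right (short of the noble gases).
Here both period and group differ, so the two effects have to be weighed against each other.
Rb > Sr: this pair runs against the simple trend — see the exception note.
O > Rb: both effects reinforce here, so O is clearly the higher of the two.
S > O: this pair runs against the simple trend — see the exception note.
Br > S: the two effects oppose for this pair; the across-period effect wins (325 vs 200 kJ/mol).
Note the exception: Rb has a higher electron affinity than Sr, contrary to the simple trend — adding an electron to Sr (ns²) has to open a new, higher-energy np subshell, which is unfavourable.
Note the exception: S has a higher electron affinity than O, contrary to the simple trend — the compact 2p subshell of O repels the added electron more than S's larger 3p does.
Tabulated electron affinity (kJ/mol): O 141, S 200, Br 325, Rb 47, Sr 5.
So from highest to lowest: Br > S > O > Rb > Sr.

Br > S > O > Rb > Sr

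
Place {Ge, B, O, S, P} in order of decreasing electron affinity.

B is in period 2, group 13; O is in period 2, group 16; P is in period 3, group 15; S is in period 3, group 16; Ge is in period 4, group 14.
Adding an electron releases more energy for atoms nearer the top right (short of the noble gases).
Here both period and group differ, so the two effects have to be weighed against each other.
P > B: period and group pull opposite ways; the across-period shift dominates (72 vs 27 kJ/mol).
Ge > P: this pair runs against the simple trend — see the exception note.
O > Ge: both effects reinforce here, so O is clearly the higher of the two.
S > O: this pair runs against the simple trend — see the exception note.
Note the exception: Ge has a higher electron affinity than P, contrary to the simple trend — adding an electron to P's half-filled np³ subshell costs electron-pairing energy.
Note the exception: S has a higher electron affinity than O, contrary to the simple trend — the compact 2p subshell of O repels the added electron more than S's larger 3p does.
Tabulated electron affinity (kJ/mol): B 27, O 141, P 72, S 200, Ge 119.
So from highest to lowest: S > O > Ge > P > B.

S > O > Ge > P > B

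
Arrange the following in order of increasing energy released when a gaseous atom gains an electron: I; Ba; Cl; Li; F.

Ba, Li, I, F, Cl

Li is in period 2, group 1; F is in period 2, group 17; Cl is in period 3, group 17; I is in period 5, group 17; Ba is in period 6, group 2.
Adding an electron releases more energy for atoms nearer the top right (short of the noble gases).
Here both period and group differ, so the two effects have to be weighed against each other.
Li > Ba: period and group pull opposite ways; the down-group shift dominates (60 vs 14 kJ/mol).
I > Li: period and group pull opposite ways; the across-period shift dominates (295 vs 60 kJ/mol).
F > I: F sits above I in group 17, so the down-group effect alone puts F higher.
Cl > F: this pair runs against the simple trend — see the exception note.
Note the exception: Cl has a higher electron affinity than F, contrary to the simple trend — F's small 2p subshell makes the incoming electron feel strong e⁻–e⁻ repulsion, so Cl actually releases more energy on gaining an electron.
Tabulated electron affinity (kJ/mol): Li 60, F 328, Cl 349, I 295, Ba 14.
So from lowest to highest: Ba < Li < I < F < Cl.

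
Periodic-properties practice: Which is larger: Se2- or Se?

Forming Se2- adds 2 electrons to Se. More electron–electron repulsion in the same shell, with unchanged nuclear charge, lets the cloud expand.
An anion is larger than its parent atom: Se2- > Se.

Se2-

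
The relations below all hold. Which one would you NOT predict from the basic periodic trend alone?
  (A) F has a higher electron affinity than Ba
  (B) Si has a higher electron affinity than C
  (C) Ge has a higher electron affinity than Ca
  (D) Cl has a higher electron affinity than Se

(B)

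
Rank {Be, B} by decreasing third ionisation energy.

Be > B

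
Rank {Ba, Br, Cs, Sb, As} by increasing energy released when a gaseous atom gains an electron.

Ba < Cs < As < Sb < Br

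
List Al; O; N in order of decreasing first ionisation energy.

N, O, Al

N is in period 2, group 15; O is in period 2, group 16; Al is in period 3, group 13.
Removing the outermost electron gets harder across a period and easier down a group.
Neither a single period nor a single group — weigh both effects.
O > Al: both effects reinforce here, so O is clearly the higher of the two.
N > O: this pair runs against the simple trend — see the exception note.
Note the exception: N has a higher first ionization energy than O, contrary to the simple trend — pairing an electron in O's 2p⁴ costs repulsion energy, so O ionizes more easily than half-filled N (2p³).
Approximate values (kJ/mol): N 1402, O 1314, Al 578.
So from highest to lowest: N > O > Al.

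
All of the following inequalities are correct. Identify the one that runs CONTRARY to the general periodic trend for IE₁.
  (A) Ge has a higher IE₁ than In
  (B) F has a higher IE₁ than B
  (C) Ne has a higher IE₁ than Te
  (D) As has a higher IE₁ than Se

(D)

The general trend: IE₁ increases across a period and decreases down a group.
(A) Ge (period 4, group 14) vs In (period 5, group 13): the stated order agrees with the simple trend.
(B) F (period 2, group 17) vs B (period 2, group 13): the stated order agrees with the simple trend.
(C) Ne (period 2, group 18) vs Te (period 5, group 16): the stated order agrees with the simple trend.
(D) As (period 4, group 15) vs Se (period 4, group 16): the stated order contradicts the simple trend.
The exception is (D): Se (4p⁴) ionizes more easily than half-filled As (4p³).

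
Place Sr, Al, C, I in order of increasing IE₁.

Sr, Al, I, C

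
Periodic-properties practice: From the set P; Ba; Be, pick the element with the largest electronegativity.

P

Be is in period 2, group 2; P is in period 3, group 15; Ba is in period 6, group 2.
Electronegativity increases across a period and decreases down a group, tracking effective nuclear charge and atomic size.
These span different periods and groups, so the two trends combine.
Be > Ba: they share group 2; the group trend gives Be the larger value.
P > Be: period and group pull opposite ways; the across-period shift dominates (2.19 vs 1.57).
For reference (Pauling): Be 1.57, P 2.19, Ba 0.89.
The largest electronegativity among these belongs to P.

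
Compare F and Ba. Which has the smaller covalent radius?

F is in period 2, group 17; Ba is in period 6, group 2.
Radius decreases left→right (rising Z_eff, same n) and increases top→bottom (higher n).
Here both period and group differ, so the two effects have to be weighed against each other.
Ba > F: both effects reinforce here, so Ba is clearly the larger of the two.
Tabulated atomic radius (pm): F 64, Ba 196.
So F has the smaller covalent radius (F < Ba).

F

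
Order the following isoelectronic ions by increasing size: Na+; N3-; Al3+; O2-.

All of these have 10 electrons, so size is governed by nuclear charge alone: the more protons, the stronger the pull on the same electron cloud, and the smaller the ion.
Nuclear charges: Al3+ (Z=13), Na+ (Z=11), O2- (Z=8), N3- (Z=7).
Smallest to largest: Al3+ < Na+ < O2- < N3-.

Al3+, Na+, O2-, N3-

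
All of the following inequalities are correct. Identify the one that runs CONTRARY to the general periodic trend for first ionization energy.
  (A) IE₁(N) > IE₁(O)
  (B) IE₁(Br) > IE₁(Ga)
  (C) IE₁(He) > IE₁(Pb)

The general trend: first ionization energy increases across a period and decreases down a group.
(A) N (period 2, group 15) vs O (period 2, group 16): the stated order contradicts the simple trend.
(B) Br (period 4, group 17) vs Ga (period 4, group 13): the stated order agrees with the simple trend.
(C) He (period 1, group 18) vs Pb (period 6, group 14): the stated order agrees with the simple trend.
The exception is (A): pairing an electron in O's 2p⁴ costs repulsion energy, so O ionizes more easily than half-filled N (2p³).

(A)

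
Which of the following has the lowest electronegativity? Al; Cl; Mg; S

Mg

Mg is in period 3, group 2; Al is in period 3, group 13; S is in period 3, group 16; Cl is in period 3, group 17.
EN rises left→right (higher Z_eff, smaller atoms) and falls top→bottom (larger, more shielded atoms).
All lie in period 3, so electronegativity increases left to right.
The lowest electronegativity among these belongs to Mg.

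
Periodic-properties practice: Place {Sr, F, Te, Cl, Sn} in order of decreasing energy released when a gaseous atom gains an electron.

Cl > F > Te > Sn > Sr

F is in period 2, group 17; Cl is in period 3, group 17; Sr is in period 5, group 2; Sn is in period 5, group 14; Te is in period 5, group 16.
Adding an electron releases more energy for atoms nearer the top right (short of the noble gases).
These span different periods and groups, so the two trends combine.
Sn > Sr: Sn lies to the right of Sr in period 5, so the across-period effect alone puts Sn higher.
Te > Sn: Te lies to the right of Sn in period 5, so the across-period effect alone puts Te higher.
F > Te: relative to Te, both the across-period and down-group shifts push F's electron affinity up.
Cl > F: this pair runs against the simple trend — see the exception note.
Note the exception: Cl has a higher electron affinity than F, contrary to the simple trend — F's small 2p subshell makes the incoming electron feel strong e⁻–e⁻ repulsion, so Cl actually releases more energy on gaining an electron.
For reference (kJ/mol): F 328, Cl 349, Sr 5, Sn 107, Te 190.
So from highest to lowest: Cl > F > Te > Sn > Sr.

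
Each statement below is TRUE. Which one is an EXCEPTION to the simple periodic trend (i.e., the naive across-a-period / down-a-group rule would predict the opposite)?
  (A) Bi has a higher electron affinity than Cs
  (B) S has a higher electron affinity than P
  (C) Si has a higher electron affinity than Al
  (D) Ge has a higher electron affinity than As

The general trend: electron affinity increases across a period and decreases down a group.
(A) Bi (period 6, group 15) vs Cs (period 6, group 1): the stated order agrees with the simple trend.
(B) S (period 3, group 16) vs P (period 3, group 15): the stated order agrees with the simple trend.
(C) Si (period 3, group 14) vs Al (period 3, group 13): the stated order agrees with the simple trend.
(D) Ge (period 4, group 14) vs As (period 4, group 15): the stated order contradicts the simple trend.
The exception is (D): adding an electron to As's half-filled 4p³ is unfavourable, so Ge (4p²) has the more exothermic EA.

(D)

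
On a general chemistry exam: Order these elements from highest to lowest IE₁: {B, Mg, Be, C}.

C > Be > B > Mg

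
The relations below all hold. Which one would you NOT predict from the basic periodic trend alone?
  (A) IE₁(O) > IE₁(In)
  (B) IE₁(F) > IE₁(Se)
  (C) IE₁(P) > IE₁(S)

(C)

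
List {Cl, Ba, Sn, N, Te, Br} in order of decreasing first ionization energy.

N is in period 2, group 15; Cl is in period 3, group 17; Br is in period 4, group 17; Sn is in period 5, group 14; Te is in period 5, group 16; Ba is in period 6, group 2.
First ionization energy rises across a period (greater Z_eff holds electrons more tightly) and falls down a group (valence electrons are farther from the nucleus).
Neither a single period nor a single group — weigh both effects.
Sn > Ba: both effects reinforce here, so Sn is clearly the higher of the two.
Te > Sn: both are in period 5; the period trend gives Te the larger value.
Br > Te: relative to Te, both the across-period and down-group shifts push Br's first ionization energy up.
Cl > Br: they share group 17; the group trend gives Cl the larger value.
N > Cl: period and group pull opposite ways; the down-group shift dominates (1402 vs 1251 kJ/mol).
Approximate values (kJ/mol): N 1402, Cl 1251, Br 1140, Sn 709, Te 869, Ba 503.
So from highest to lowest: N > Cl > Br > Te > Sn > Ba.

N > Cl > Br > Te > Sn > Ba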